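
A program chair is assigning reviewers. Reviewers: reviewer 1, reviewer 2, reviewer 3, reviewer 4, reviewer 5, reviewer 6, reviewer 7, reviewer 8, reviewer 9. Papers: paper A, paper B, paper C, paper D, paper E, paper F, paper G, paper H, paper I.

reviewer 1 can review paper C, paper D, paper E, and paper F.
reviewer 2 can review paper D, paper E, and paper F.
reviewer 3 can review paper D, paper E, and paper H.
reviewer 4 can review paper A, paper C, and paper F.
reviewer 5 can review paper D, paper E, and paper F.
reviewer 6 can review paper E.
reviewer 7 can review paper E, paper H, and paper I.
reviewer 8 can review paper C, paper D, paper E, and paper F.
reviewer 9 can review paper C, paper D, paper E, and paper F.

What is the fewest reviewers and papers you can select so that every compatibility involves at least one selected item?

7

{reviewer 3, reviewer 4, reviewer 7, paper C, paper D, paper E, paper F} is a vertex cover of size 7: every edge has an endpoint in this set.
No smaller cover exists because reviewer 1–paper C, reviewer 2–paper F, reviewer 3–paper H, reviewer 4–paper A, reviewer 5–paper D, reviewer 6–paper E, reviewer 7–paper I is a matching of size 7, and a cover must include an endpoint of each of these disjoint edges (König's theorem).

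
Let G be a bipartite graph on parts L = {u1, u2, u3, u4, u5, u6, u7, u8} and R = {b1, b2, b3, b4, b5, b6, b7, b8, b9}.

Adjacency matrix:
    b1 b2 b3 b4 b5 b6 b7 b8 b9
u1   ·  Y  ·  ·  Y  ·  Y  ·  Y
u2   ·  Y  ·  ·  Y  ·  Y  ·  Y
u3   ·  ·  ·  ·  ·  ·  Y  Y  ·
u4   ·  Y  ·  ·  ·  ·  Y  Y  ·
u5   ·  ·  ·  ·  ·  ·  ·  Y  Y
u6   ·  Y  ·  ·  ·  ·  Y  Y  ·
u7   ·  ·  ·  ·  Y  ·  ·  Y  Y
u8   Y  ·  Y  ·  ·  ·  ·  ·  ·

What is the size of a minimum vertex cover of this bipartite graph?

6

The 6 edges u1–b9, u2–b5, u3–b7, u4–b2, u5–b8, u8–b3 form a matching, so any vertex cover needs at least 6 vertices (one per matched edge).
Conversely {u8, b2, b5, b7, b8, b9} meets every edge and has exactly 6 vertices, so 6 is optimal.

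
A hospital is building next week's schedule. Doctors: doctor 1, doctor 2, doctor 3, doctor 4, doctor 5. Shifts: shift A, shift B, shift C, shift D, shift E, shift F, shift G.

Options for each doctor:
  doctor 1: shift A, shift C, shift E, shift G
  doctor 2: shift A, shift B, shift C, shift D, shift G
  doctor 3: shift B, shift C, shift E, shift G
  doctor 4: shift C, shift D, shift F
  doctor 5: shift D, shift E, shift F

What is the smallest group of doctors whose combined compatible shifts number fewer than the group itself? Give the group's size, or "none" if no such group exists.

none

A matching saturating every doctor exists, for instance doctor 1→shift G, doctor 2→shift A, doctor 3→shift B, doctor 4→shift F, doctor 5→shift E.
By Hall's marriage theorem, this means |N(S)| ≥ |S| for every subset S, so no violating subset exists.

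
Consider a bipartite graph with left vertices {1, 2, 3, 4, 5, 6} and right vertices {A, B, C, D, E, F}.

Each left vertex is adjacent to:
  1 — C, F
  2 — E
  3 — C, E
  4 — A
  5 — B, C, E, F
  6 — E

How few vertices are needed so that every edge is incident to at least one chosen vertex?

A maximum matching has 5 edges (e.g. 1–F, 2–E, 3–C, 4–A, 5–B).
By König's theorem the minimum vertex cover has the same size. One such cover is {1, 3, 4, 5, E}.

5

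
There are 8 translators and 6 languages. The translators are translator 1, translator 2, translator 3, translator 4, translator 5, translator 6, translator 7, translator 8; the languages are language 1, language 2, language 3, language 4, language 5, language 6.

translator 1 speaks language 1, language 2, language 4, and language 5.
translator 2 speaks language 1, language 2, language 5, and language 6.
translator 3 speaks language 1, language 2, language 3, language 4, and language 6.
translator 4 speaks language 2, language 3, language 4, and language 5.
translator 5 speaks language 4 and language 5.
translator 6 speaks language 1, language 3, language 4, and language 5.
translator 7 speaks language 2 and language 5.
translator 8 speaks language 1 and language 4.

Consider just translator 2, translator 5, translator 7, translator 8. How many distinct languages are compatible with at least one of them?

The union of neighbours of {translator 2, translator 5, translator 7, translator 8} is {language 1, language 2, language 4, language 5, language 6}, which has 5 elements.
Since |N(S)| = 5 ≥ |S| = 4, Hall's condition holds for this subset.

5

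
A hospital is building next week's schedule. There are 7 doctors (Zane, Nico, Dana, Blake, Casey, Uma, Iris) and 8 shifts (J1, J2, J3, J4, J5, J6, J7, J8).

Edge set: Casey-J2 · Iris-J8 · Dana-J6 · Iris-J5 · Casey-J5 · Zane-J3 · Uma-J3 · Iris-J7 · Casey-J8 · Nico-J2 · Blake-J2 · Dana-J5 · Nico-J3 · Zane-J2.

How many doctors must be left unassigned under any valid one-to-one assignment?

2

One maximum matching: Zane–J2, Nico–J3, Dana–J6, Casey–J5, Iris–J7.
The set {Zane, Nico, Blake, Uma} has only 2 neighbours ({J2, J3}), so by Hall's theorem at most 5 of the 7 doctors can be matched.
That matches 5 of the 7, leaving 2 unmatched; no matching can do better.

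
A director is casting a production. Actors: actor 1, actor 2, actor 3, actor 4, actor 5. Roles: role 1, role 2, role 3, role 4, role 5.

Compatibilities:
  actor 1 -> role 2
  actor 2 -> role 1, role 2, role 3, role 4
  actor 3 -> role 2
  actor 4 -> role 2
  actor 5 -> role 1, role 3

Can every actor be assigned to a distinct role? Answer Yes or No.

No

The set {actor 1, actor 3, actor 4} has only 1 neighbour ({role 2}), so by Hall's theorem at most 3 of the 5 actors can be matched.
Hence no matching covers every actor.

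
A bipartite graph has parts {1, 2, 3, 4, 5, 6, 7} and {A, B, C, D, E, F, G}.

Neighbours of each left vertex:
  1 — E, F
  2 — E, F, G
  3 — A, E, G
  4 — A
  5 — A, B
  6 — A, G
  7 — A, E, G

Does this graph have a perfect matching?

No

The set {1, 2, 3, 4, 6, 7} has only 4 neighbours ({A, E, F, G}), so by Hall's theorem at most 5 of the 7 left vertices can be matched.
Hence no matching covers every left vertex.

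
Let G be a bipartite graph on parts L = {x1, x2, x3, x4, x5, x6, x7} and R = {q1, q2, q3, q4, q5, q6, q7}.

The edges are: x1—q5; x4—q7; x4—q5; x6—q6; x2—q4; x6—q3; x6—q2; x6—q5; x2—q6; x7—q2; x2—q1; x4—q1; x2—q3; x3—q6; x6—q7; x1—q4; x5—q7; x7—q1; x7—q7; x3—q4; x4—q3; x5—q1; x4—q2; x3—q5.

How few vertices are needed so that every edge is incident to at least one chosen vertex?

7

{x1, x2, x3, x4, x5, x6, x7} is a vertex cover of size 7: every edge has an endpoint in this set.
No smaller cover exists because x1–q4, x2–q3, x3–q5, x4–q1, x5–q7, x6–q6, x7–q2 is a matching of size 7, and a cover must include an endpoint of each of these disjoint edges (König's theorem).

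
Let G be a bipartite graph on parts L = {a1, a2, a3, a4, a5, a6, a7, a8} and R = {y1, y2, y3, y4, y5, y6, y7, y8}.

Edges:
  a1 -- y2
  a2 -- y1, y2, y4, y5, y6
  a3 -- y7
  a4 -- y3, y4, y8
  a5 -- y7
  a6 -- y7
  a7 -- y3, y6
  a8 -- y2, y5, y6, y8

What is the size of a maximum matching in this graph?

6

For example, pair a1→y2, a2→y4, a3→y7, a4→y3, a7→y6, a8→y8.
The set {a3, a5, a6} has only 1 neighbour ({y7}), so by Hall's theorem at most 6 of the 8 left vertices can be matched.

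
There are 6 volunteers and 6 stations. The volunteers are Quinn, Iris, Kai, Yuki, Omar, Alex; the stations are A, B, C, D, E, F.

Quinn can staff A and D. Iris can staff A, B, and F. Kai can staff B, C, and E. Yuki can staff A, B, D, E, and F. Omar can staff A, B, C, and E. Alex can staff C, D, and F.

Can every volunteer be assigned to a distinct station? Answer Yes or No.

Yes

A valid assignment of size 6: Quinn→D, Iris→B, Kai→C, Yuki→A, Omar→E, Alex→F.
All 6 volunteers are covered.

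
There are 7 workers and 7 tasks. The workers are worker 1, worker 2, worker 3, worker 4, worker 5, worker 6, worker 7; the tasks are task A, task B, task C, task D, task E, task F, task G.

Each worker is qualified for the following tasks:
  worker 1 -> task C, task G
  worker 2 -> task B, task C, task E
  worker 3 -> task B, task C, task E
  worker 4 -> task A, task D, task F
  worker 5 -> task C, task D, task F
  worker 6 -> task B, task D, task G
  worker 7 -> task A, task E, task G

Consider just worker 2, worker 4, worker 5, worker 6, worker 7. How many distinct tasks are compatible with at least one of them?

The union of neighbours of {worker 2, worker 4, worker 5, worker 6, worker 7} is {task A, task B, task C, task D, task E, task F, task G}, which has 7 elements.
Since |N(S)| = 7 ≥ |S| = 5, Hall's condition holds for this subset.

7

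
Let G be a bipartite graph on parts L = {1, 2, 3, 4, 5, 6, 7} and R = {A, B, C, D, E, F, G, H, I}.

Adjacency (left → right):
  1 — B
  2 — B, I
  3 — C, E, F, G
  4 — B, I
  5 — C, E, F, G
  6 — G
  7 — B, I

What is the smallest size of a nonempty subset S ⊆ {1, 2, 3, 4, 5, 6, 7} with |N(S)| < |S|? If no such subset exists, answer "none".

Take S = {1, 2, 4}. Its neighbourhood is {B, I}, so |N(S)| = 2 < |S| = 3.
Every subset of size less than 3 has at least as many neighbours as members, so 3 is the minimum.

3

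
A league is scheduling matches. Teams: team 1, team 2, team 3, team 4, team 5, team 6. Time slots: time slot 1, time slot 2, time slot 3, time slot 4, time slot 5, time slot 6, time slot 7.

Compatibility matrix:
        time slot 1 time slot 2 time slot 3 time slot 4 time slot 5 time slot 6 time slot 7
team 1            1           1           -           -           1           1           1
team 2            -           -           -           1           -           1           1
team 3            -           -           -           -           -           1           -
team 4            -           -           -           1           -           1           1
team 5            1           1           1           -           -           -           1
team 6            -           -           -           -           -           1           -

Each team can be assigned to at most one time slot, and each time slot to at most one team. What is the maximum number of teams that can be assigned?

5

A valid assignment of size 5: team 1–time slot 5, team 2–time slot 7, team 3–time slot 6, team 4–time slot 4, team 5–time slot 2.
The set {team 3, team 6} has only 1 neighbour ({time slot 6}), so by Hall's theorem at most 5 of the 6 teams can be matched.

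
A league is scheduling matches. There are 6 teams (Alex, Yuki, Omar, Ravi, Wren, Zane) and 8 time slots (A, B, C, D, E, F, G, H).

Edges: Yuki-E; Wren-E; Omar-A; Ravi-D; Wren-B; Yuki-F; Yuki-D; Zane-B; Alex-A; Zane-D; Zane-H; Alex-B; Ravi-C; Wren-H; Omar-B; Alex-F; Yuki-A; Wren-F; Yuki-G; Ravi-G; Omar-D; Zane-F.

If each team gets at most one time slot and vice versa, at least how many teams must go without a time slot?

0

For example, pair Alex→F, Yuki→A, Omar→D, Ravi→G, Wren→H, Zane→B.
This saturates every team, so 6 is the maximum.
That matches 6 of the 6, leaving 0 unmatched; no matching can do better.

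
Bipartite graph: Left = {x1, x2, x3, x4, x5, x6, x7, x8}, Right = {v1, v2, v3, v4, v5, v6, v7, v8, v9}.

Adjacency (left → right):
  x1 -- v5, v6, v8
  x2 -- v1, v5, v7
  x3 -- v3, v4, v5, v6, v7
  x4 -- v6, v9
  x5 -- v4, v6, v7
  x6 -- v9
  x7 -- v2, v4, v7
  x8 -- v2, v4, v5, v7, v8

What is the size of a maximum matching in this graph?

One maximum matching: x1–v8, x2–v1, x3–v3, x4–v6, x5–v4, x6–v9, x7–v7, x8–v2.
All 8 left vertices are matched, so no larger matching exists.

8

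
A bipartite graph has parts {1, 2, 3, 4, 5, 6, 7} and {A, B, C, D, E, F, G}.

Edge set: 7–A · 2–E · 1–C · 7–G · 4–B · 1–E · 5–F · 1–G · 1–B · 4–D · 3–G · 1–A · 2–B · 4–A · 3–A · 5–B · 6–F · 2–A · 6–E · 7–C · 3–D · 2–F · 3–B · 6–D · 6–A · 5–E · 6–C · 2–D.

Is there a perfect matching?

For example, pair 1–G, 2–F, 3–B, 4–D, 5–E, 6–A, 7–C.
Every left vertex is matched, so this is a perfect matching.

Yes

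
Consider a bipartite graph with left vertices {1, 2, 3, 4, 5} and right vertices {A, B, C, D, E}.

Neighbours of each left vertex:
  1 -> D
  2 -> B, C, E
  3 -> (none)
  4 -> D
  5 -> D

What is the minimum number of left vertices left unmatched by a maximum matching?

One maximum matching: 1→D, 2→B.
The set {1, 3, 4, 5} has only 1 neighbour ({D}), so by Hall's theorem at most 2 of the 5 left vertices can be matched.
That matches 2 of the 5, leaving 3 unmatched; no matching can do better.

3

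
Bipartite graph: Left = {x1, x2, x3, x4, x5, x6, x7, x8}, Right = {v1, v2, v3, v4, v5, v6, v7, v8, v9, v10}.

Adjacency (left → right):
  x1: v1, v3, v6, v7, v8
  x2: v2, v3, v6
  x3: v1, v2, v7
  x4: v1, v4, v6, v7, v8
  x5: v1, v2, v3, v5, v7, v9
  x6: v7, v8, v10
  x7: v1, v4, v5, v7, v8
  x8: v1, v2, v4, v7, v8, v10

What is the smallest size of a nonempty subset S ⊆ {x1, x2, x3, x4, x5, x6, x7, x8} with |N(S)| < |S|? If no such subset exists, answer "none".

A matching saturating every left vertex exists, for instance x1→v3, x2→v6, x3→v2, x4→v1, x5→v9, x6→v7, x7→v5, x8→v10.
By Hall's marriage theorem, this means |N(S)| ≥ |S| for every subset S, so no violating subset exists.

none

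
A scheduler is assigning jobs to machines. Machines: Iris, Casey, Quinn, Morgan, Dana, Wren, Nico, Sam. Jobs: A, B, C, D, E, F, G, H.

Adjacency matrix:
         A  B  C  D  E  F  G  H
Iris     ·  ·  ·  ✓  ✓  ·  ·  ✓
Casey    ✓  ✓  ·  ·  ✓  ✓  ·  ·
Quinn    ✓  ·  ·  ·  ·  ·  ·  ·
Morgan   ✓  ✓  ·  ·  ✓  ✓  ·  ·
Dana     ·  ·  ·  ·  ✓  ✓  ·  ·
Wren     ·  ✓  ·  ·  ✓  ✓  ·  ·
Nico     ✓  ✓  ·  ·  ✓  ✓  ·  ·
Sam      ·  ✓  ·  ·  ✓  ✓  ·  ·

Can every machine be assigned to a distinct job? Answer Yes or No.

No

The set {Casey, Quinn, Morgan, Dana, Wren, Nico, Sam} has only 4 neighbours ({A, B, E, F}), so by Hall's theorem at most 5 of the 8 machines can be matched.
Hence no matching covers every machine.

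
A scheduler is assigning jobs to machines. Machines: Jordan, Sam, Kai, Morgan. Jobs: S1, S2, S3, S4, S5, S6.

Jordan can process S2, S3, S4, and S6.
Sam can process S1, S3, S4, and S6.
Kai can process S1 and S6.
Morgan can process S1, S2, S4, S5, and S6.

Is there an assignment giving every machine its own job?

Yes

A valid assignment of size 4: Jordan–S4, Sam–S6, Kai–S1, Morgan–S2.
All 4 machines are covered.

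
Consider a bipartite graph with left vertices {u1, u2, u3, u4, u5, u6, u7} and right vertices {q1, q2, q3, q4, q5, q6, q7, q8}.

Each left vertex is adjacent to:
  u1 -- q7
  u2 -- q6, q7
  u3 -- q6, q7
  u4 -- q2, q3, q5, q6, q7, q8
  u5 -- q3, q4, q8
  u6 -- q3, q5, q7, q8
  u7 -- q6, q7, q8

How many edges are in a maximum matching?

For example, pair u1–q7, u2–q6, u4–q3, u5–q4, u6–q5, u7–q8.
The set {u1, u2, u3} has only 2 neighbours ({q6, q7}), so by Hall's theorem at most 6 of the 7 left vertices can be matched.

6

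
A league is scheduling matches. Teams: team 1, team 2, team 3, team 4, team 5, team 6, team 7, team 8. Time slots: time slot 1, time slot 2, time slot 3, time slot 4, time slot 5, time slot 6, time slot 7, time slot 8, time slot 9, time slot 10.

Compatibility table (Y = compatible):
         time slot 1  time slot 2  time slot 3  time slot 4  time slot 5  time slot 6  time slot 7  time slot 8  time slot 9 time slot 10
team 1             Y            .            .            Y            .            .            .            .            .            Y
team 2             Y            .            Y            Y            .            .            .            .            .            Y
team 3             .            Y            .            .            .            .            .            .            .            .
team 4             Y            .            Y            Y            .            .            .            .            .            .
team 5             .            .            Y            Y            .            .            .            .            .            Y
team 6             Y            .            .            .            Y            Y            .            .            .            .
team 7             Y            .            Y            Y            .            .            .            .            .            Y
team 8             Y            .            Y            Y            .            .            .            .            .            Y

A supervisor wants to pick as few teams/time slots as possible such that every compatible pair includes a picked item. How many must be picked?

6

The 6 edges team 1–time slot 4, team 2–time slot 1, team 3–time slot 2, team 4–time slot 3, team 5–time slot 10, team 6–time slot 5 form a matching, so any vertex cover needs at least 6 vertices (one per matched edge).
Conversely {team 3, team 6, time slot 1, time slot 3, time slot 4, time slot 10} meets every edge and has exactly 6 vertices, so 6 is optimal.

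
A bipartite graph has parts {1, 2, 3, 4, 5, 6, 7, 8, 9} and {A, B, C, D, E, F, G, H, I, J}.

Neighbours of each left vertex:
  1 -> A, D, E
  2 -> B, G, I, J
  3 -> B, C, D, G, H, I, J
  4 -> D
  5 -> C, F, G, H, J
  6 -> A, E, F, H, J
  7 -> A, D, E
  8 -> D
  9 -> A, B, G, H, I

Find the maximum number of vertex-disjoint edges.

For example, pair 1→A, 2→I, 3→B, 4→D, 5→J, 6→H, 7→E, 9→G.
The set {4, 8} has only 1 neighbour ({D}), so by Hall's theorem at most 8 of the 9 left vertices can be matched.

8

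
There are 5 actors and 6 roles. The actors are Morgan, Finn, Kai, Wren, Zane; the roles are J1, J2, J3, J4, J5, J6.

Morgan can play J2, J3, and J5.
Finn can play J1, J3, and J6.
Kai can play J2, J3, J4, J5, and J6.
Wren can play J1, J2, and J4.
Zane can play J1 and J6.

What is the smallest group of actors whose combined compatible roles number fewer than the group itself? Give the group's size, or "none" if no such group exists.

A matching saturating every actor exists, for instance Morgan→J5, Finn→J3, Kai→J2, Wren→J1, Zane→J6.
By Hall's marriage theorem, this means |N(S)| ≥ |S| for every subset S, so no violating subset exists.

none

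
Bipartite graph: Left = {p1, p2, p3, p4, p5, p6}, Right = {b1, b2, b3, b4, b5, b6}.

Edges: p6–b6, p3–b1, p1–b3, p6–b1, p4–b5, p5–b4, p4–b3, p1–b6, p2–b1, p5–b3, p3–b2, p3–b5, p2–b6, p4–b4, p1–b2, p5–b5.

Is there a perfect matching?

Yes

One maximum matching: p1–b3, p2–b1, p3–b2, p4–b5, p5–b4, p6–b6.
All 6 left vertices are covered.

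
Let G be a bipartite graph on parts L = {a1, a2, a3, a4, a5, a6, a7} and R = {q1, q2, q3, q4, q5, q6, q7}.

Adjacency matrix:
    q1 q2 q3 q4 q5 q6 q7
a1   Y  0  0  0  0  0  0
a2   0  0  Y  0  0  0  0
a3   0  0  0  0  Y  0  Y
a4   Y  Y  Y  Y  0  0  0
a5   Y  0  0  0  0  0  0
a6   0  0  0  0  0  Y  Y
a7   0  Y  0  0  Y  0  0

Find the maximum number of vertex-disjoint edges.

For example, pair a1-q1, a2-q3, a3-q5, a4-q4, a6-q7, a7-q2.
The set {a1, a5} has only 1 neighbour ({q1}), so by Hall's theorem at most 6 of the 7 left vertices can be matched.

6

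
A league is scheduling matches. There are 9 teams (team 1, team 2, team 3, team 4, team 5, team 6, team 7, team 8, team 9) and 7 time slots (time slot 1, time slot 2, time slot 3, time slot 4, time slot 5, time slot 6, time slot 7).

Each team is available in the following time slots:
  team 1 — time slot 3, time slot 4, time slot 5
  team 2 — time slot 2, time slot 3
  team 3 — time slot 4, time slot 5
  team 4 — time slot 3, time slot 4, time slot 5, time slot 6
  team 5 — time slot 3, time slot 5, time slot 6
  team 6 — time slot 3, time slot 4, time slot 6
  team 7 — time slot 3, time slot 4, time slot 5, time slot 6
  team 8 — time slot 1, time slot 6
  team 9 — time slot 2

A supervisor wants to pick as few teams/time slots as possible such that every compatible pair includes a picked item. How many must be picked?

6

A maximum matching has 6 edges (e.g. team 1–time slot 4, team 2–time slot 2, team 3–time slot 5, team 4–time slot 6, team 5–time slot 3, team 8–time slot 1).
By König's theorem the minimum vertex cover has the same size. One such cover is {team 8, time slot 2, time slot 3, time slot 4, time slot 5, time slot 6}.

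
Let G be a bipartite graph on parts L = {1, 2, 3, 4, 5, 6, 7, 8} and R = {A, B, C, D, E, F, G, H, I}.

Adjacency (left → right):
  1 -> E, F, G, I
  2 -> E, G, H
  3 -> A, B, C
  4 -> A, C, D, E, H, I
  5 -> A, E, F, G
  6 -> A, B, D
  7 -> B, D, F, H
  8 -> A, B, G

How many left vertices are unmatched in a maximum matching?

For example, pair 1–E, 2–H, 3–C, 4–A, 5–G, 6–D, 7–F, 8–B.
This saturates every left vertex, so 8 is the maximum.
That matches 8 of the 8, leaving 0 unmatched; no matching can do better.

0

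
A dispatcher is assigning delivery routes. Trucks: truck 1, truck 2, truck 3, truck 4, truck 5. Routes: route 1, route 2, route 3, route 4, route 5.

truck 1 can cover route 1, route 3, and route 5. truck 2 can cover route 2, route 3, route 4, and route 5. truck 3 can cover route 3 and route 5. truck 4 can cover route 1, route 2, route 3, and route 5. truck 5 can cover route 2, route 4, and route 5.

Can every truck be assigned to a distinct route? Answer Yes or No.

Yes

One maximum matching: truck 1→route 1, truck 2→route 4, truck 3→route 5, truck 4→route 3, truck 5→route 2.
Every truck is matched, so this is a perfect matching.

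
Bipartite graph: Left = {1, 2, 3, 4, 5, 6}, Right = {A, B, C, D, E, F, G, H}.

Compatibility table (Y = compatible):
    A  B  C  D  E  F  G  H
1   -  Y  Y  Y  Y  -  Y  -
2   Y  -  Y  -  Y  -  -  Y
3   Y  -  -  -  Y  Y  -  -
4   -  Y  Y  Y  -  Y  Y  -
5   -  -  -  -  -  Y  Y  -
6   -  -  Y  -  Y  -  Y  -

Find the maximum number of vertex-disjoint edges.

6

For example, pair 1–B, 2–C, 3–F, 4–D, 5–G, 6–E.
All 6 left vertices are matched, so no larger matching exists.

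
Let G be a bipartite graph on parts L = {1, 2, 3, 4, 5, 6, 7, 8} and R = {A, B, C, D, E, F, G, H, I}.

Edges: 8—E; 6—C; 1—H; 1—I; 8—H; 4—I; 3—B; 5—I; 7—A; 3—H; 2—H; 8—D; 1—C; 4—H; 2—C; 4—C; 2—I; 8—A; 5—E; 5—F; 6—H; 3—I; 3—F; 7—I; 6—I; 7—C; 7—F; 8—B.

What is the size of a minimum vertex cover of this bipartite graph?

7

{3, 5, 7, 8, C, H, I} is a vertex cover of size 7: every edge has an endpoint in this set.
No smaller cover exists because 1–I, 2–H, 3–B, 4–C, 5–E, 7–F, 8–A is a matching of size 7, and a cover must include an endpoint of each of these disjoint edges (König's theorem).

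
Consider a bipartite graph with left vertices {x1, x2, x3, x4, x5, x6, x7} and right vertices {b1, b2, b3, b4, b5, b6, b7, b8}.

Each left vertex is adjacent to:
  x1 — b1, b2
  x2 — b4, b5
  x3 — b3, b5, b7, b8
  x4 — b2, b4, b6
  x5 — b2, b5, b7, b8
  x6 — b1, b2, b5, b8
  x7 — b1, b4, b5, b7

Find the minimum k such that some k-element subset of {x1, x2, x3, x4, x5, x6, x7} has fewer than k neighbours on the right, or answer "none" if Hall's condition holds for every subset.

none

A matching saturating every left vertex exists, for instance x1→b2, x2→b4, x3→b3, x4→b6, x5→b7, x6→b8, x7→b5.
By Hall's marriage theorem, this means |N(S)| ≥ |S| for every subset S, so no violating subset exists.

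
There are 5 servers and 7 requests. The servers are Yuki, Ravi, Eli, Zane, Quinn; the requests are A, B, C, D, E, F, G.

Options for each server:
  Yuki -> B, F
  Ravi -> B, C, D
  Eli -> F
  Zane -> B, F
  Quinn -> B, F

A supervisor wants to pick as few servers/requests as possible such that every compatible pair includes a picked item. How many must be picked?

A maximum matching has 3 edges (e.g. Yuki–B, Ravi–C, Eli–F).
By König's theorem the minimum vertex cover has the same size. One such cover is {Ravi, B, F}.

3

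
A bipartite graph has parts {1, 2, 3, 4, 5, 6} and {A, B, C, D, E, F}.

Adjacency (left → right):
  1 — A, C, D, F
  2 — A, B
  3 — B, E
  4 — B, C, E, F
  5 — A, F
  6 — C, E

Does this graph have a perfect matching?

One maximum matching: 1–D, 2–A, 3–B, 4–C, 5–F, 6–E.
Every left vertex is matched, so this is a perfect matching.

Yes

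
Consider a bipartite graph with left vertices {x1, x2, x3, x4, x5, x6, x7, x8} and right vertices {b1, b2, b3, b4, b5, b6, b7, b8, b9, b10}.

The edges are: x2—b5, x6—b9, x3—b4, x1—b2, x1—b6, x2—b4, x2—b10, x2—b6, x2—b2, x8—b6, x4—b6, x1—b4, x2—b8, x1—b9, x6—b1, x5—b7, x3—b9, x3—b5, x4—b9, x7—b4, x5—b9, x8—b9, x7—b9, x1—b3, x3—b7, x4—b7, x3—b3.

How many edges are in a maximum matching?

A valid assignment of size 8: x1–b3, x2–b2, x3–b5, x4–b7, x5–b9, x6–b1, x7–b4, x8–b6.
This saturates every left vertex, so 8 is the maximum.

8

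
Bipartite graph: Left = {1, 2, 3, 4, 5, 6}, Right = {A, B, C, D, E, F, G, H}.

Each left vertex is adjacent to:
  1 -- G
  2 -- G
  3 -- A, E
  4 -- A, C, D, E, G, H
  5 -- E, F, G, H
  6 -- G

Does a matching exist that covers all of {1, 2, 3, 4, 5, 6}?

No

The set {1, 2, 6} has only 1 neighbour ({G}), so by Hall's theorem at most 4 of the 6 left vertices can be matched.
Hence no matching covers every left vertex.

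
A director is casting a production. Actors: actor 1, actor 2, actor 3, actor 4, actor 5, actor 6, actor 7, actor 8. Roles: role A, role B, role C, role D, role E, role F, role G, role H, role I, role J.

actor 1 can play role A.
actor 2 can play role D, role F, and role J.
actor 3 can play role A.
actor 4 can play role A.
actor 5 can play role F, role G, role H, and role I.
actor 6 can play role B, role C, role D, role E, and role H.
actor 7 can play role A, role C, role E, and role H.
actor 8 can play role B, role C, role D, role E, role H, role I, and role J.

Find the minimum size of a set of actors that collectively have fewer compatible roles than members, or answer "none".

2

Take S = {actor 1, actor 3}. Its neighbourhood is {role A}, so |N(S)| = 1 < |S| = 2.
No single vertex violates Hall's condition since each has at least one neighbour, so 2 is the minimum.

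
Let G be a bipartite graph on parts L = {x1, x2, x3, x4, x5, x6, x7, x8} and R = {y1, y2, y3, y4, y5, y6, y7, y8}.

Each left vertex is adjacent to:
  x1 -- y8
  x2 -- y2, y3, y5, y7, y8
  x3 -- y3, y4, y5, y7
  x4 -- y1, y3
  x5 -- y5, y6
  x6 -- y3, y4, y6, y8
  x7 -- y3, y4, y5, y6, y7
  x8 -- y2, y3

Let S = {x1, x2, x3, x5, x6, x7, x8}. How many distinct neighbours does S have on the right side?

7

The union of neighbours of {x1, x2, x3, x5, x6, x7, x8} is {y2, y3, y4, y5, y6, y7, y8}, which has 7 elements.
Since |N(S)| = 7 ≥ |S| = 7, Hall's condition holds for this subset.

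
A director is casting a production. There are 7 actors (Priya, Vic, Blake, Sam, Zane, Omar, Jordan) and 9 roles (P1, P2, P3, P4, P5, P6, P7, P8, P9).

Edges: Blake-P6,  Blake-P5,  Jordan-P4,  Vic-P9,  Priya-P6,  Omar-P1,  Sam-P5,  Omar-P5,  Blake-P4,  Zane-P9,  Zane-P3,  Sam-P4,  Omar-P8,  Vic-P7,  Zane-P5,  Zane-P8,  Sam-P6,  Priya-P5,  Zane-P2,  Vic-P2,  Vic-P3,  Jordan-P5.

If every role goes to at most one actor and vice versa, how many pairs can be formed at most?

6

A valid assignment of size 6: Priya→P6, Vic→P9, Blake→P4, Sam→P5, Zane→P3, Omar→P1.
The set {Priya, Blake, Sam, Jordan} has only 3 neighbours ({P4, P5, P6}), so by Hall's theorem at most 6 of the 7 actors can be matched.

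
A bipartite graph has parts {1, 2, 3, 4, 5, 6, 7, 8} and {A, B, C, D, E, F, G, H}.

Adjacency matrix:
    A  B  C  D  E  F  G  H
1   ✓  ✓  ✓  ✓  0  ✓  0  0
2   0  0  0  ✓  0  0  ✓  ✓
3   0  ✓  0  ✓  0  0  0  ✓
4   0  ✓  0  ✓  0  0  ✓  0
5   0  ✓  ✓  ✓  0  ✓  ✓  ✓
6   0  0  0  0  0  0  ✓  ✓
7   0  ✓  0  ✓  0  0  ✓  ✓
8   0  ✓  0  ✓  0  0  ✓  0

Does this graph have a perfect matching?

The set {2, 3, 4, 6, 7, 8} has only 4 neighbours ({B, D, G, H}), so by Hall's theorem at most 6 of the 8 left vertices can be matched.
Hence no matching covers every left vertex.

No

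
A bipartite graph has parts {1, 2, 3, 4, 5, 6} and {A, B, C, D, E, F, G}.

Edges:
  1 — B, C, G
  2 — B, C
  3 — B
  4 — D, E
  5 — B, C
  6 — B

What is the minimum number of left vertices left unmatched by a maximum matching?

2

For example, pair 1-G, 2-C, 3-B, 4-E.
The set {2, 3, 5, 6} has only 2 neighbours ({B, C}), so by Hall's theorem at most 4 of the 6 left vertices can be matched.
That matches 4 of the 6, leaving 2 unmatched; no matching can do better.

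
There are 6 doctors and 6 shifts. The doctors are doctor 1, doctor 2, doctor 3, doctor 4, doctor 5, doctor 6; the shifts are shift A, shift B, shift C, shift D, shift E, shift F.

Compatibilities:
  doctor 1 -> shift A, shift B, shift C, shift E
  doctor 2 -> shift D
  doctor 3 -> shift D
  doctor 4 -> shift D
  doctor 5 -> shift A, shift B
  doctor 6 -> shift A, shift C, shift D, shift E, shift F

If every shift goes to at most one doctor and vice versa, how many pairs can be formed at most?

4

For example, pair doctor 1–shift E, doctor 2–shift D, doctor 5–shift B, doctor 6–shift A.
The set {doctor 2, doctor 3, doctor 4} has only 1 neighbour ({shift D}), so by Hall's theorem at most 4 of the 6 doctors can be matched.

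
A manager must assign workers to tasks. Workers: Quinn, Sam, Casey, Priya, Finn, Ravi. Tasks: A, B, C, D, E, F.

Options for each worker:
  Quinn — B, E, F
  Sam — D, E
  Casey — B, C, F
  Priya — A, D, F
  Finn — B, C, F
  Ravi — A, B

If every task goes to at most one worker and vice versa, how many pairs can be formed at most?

A valid assignment of size 6: Quinn–E, Sam–D, Casey–C, Priya–A, Finn–F, Ravi–B.
This saturates every worker, so 6 is the maximum.

6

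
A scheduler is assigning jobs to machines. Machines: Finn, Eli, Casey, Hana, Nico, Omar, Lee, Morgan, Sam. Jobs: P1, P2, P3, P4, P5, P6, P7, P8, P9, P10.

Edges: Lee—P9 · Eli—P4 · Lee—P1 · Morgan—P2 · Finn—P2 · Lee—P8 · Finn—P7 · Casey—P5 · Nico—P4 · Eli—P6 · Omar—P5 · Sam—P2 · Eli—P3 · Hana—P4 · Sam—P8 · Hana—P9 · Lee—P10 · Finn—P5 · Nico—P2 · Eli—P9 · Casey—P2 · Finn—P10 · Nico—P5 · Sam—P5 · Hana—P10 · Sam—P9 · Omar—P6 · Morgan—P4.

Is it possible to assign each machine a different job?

One maximum matching: Finn→P7, Eli→P3, Casey→P2, Hana→P10, Nico→P5, Omar→P6, Lee→P1, Morgan→P4, Sam→P9.
All 9 machines are covered.

Yes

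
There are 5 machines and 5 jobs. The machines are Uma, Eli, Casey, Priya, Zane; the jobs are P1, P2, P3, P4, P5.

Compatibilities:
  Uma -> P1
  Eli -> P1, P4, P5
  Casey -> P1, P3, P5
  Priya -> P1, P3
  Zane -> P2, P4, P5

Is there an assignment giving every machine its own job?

Yes

A valid assignment of size 5: Uma→P1, Eli→P4, Casey→P5, Priya→P3, Zane→P2.
All 5 machines are covered.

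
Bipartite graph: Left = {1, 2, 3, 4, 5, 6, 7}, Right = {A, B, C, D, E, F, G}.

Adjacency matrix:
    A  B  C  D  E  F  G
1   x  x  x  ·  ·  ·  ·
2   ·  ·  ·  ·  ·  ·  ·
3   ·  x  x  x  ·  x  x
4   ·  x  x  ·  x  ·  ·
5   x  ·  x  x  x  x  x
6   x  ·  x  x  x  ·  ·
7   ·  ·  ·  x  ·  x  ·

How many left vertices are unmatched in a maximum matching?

1

A valid assignment of size 6: 1-C, 3-G, 4-B, 5-A, 6-E, 7-F.
The set {2} has only 0 neighbours (∅), so by Hall's theorem at most 6 of the 7 left vertices can be matched.
That matches 6 of the 7, leaving 1 unmatched; no matching can do better.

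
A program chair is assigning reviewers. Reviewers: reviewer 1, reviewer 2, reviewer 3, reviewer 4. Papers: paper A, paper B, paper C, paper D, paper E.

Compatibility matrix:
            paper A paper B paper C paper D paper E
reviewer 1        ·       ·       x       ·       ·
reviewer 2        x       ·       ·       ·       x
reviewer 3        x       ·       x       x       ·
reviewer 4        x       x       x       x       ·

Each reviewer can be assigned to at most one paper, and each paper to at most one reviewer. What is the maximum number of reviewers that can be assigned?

4

A valid assignment of size 4: reviewer 1-paper C, reviewer 2-paper E, reviewer 3-paper A, reviewer 4-paper D.
All 4 reviewers are matched, so no larger matching exists.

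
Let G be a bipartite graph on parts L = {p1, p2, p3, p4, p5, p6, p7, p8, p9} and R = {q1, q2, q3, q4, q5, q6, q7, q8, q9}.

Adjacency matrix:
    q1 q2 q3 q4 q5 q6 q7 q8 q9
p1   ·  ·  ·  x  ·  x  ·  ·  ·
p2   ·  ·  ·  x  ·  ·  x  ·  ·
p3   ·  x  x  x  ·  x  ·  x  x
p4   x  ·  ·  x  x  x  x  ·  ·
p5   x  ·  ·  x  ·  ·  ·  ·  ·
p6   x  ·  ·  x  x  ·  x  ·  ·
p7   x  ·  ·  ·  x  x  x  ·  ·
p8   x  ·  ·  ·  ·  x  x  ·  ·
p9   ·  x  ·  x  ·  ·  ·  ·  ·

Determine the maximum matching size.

For example, pair p1-q6, p2-q7, p3-q9, p4-q5, p5-q1, p6-q4, p9-q2.
The set {p1, p2, p4, p5, p6, p7, p8} has only 5 neighbours ({q1, q4, q5, q6, q7}), so by Hall's theorem at most 7 of the 9 left vertices can be matched.

7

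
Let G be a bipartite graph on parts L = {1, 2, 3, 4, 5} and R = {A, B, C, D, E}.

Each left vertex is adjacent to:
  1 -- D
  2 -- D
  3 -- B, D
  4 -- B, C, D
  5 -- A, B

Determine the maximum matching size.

For example, pair 1–D, 3–B, 4–C, 5–A.
The set {1, 2} has only 1 neighbour ({D}), so by Hall's theorem at most 4 of the 5 left vertices can be matched.

4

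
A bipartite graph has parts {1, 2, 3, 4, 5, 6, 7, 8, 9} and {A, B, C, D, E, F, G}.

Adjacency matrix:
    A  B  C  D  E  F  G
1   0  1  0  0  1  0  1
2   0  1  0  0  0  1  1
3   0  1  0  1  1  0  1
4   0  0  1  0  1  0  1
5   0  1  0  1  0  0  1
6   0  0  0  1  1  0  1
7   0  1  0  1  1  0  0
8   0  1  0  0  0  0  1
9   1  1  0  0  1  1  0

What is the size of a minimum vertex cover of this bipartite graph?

7

{2, 4, 9, B, D, E, G} is a vertex cover of size 7: every edge has an endpoint in this set.
No smaller cover exists because 1–B, 2–F, 3–D, 4–C, 5–G, 6–E, 9–A is a matching of size 7, and a cover must include an endpoint of each of these disjoint edges (König's theorem).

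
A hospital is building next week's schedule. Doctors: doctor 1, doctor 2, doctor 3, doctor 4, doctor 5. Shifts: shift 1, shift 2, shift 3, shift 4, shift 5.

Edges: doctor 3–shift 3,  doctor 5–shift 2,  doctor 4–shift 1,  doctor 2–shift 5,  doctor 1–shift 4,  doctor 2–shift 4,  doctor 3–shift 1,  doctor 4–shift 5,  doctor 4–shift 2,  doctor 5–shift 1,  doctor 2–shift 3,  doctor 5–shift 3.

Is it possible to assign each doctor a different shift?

Yes

One maximum matching: doctor 1–shift 4, doctor 2–shift 3, doctor 3–shift 1, doctor 4–shift 5, doctor 5–shift 2.
Every doctor is matched, so this is a perfect matching.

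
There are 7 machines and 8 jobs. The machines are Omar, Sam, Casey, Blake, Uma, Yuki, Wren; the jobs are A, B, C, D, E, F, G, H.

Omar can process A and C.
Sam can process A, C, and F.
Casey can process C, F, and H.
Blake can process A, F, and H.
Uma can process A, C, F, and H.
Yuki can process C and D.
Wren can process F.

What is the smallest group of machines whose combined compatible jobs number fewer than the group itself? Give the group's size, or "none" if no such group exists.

5

Take S = {Omar, Sam, Casey, Blake, Uma}. Its neighbourhood is {A, C, F, H}, so |N(S)| = 4 < |S| = 5.
Every subset of size less than 5 has at least as many neighbours as members, so 5 is the minimum.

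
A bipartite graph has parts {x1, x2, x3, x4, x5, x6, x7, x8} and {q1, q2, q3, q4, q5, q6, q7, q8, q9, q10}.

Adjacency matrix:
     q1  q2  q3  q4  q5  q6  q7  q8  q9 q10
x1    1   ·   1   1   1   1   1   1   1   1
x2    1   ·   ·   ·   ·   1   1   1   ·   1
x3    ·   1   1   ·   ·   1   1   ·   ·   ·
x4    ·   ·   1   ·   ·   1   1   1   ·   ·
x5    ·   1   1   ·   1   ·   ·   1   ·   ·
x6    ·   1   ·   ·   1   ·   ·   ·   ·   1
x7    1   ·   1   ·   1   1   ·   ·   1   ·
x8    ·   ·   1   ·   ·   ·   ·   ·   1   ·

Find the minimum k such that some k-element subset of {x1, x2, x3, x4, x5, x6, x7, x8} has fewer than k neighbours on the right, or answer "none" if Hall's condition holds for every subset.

none

A matching saturating every left vertex exists, for instance x1→q4, x2→q1, x3→q2, x4→q7, x5→q8, x6→q10, x7→q6, x8→q9.
By Hall's marriage theorem, this means |N(S)| ≥ |S| for every subset S, so no violating subset exists.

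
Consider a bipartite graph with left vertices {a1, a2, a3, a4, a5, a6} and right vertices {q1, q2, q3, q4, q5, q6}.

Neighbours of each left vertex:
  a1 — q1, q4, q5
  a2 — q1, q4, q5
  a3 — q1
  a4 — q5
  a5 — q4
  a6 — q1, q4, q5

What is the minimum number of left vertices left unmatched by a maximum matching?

3

One maximum matching: a1-q5, a2-q4, a3-q1.
The set {a1, a2, a3, a4, a5, a6} has only 3 neighbours ({q1, q4, q5}), so by Hall's theorem at most 3 of the 6 left vertices can be matched.
That matches 3 of the 6, leaving 3 unmatched; no matching can do better.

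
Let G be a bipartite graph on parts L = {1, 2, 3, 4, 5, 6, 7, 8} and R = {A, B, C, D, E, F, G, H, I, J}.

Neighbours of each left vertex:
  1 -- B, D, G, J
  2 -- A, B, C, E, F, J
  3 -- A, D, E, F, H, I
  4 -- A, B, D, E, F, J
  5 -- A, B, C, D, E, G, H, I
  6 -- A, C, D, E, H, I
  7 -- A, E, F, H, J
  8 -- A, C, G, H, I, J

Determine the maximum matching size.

8

One maximum matching: 1→B, 2→E, 3→D, 4→F, 5→G, 6→H, 7→A, 8→J.
This saturates every left vertex, so 8 is the maximum.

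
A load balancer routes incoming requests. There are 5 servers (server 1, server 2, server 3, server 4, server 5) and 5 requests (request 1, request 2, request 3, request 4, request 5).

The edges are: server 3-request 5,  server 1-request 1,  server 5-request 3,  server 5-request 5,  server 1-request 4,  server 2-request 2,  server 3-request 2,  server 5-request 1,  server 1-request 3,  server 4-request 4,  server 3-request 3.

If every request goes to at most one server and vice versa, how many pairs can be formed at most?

For example, pair server 1–request 1, server 2–request 2, server 3–request 3, server 4–request 4, server 5–request 5.
This saturates every server, so 5 is the maximum.

5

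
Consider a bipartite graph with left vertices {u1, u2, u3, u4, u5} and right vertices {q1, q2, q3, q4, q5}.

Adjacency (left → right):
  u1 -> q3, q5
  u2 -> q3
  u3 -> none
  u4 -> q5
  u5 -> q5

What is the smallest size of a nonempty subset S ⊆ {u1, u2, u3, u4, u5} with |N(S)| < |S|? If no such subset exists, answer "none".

Take S = {u3}. Its neighbourhood is {}, so |N(S)| = 0 < |S| = 1.

1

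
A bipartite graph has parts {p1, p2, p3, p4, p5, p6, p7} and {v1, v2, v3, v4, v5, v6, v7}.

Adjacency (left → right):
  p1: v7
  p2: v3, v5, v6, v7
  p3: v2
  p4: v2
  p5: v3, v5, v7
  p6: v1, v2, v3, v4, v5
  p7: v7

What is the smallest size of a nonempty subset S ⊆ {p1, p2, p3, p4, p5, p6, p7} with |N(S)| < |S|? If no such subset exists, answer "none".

2

Take S = {p1, p7}. Its neighbourhood is {v7}, so |N(S)| = 1 < |S| = 2.
No single vertex violates Hall's condition since each has at least one neighbour, so 2 is the minimum.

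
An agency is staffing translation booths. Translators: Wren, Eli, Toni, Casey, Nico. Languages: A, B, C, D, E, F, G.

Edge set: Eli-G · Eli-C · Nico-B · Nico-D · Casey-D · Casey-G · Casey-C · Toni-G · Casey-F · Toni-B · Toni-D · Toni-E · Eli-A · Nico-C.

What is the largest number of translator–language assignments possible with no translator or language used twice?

For example, pair Eli-C, Toni-E, Casey-F, Nico-B.
The set {Wren} has only 0 neighbours (∅), so by Hall's theorem at most 4 of the 5 translators can be matched.

4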